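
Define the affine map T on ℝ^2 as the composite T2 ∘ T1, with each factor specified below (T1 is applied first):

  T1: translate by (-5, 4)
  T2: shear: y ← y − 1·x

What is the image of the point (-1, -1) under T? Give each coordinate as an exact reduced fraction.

T1 translate by (-5, 4): (-1, -1) → (-6, 3)
T2 shear: y ← y − 1·x: (-6, 3) → (-6, 9)

T(p) = (-6, 9)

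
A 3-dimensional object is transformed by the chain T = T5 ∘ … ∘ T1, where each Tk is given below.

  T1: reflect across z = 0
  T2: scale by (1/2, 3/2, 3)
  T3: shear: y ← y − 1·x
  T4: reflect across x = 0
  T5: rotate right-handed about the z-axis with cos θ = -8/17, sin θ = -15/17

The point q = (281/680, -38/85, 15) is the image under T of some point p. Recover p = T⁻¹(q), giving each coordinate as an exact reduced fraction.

p = (-2/5, 1/4, -5)

T1 = [1 0 0 0; 0 1 0 0; 0 0 -1 0; 0 0 0 1]
T2·T1 = [1/2 0 0 0; 0 3/2 0 0; 0 0 -3 0; 0 0 0 1]
T3·…·T1 = [1/2 0 0 0; -1/2 3/2 0 0; 0 0 -3 0; 0 0 0 1]
T4·…·T1 = [-1/2 0 0 0; -1/2 3/2 0 0; 0 0 -3 0; 0 0 0 1]
T5·…·T1 = [-7/34 45/34 0 0; 23/34 -12/17 0 0; 0 0 -3 0; 0 0 0 1]
det M = 9/4; M⁻¹ = [16/17 30/17 0 0; 46/51 14/51 0 0; 0 0 -1/3 0; 0 0 0 1]
M⁻¹ · (281/680, -38/85, 15)ᵀ = (-2/5, 1/4, -5)ᵀ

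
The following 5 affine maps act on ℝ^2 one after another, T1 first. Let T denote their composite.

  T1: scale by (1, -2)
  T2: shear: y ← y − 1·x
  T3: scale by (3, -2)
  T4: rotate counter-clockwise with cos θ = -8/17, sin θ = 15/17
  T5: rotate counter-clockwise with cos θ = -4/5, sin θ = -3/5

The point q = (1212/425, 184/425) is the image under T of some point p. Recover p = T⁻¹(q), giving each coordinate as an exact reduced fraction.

p = (4/5, 0)

T1 = [1 0 0; 0 -2 0; 0 0 1]
T2·T1 = [1 0 0; -1 -2 0; 0 0 1]
T3·…·T1 = [3 0 0; 2 4 0; 0 0 1]
T4·…·T1 = [-54/17 -60/17 0; 29/17 -32/17 0; 0 0 1]
T5·…·T1 = [303/85 144/85 0; 46/85 308/85 0; 0 0 1]
det M = 12; M⁻¹ = [77/255 -12/85 0; -23/510 101/340 0; 0 0 1]
M⁻¹ · (1212/425, 184/425)ᵀ = (4/5, 0)ᵀ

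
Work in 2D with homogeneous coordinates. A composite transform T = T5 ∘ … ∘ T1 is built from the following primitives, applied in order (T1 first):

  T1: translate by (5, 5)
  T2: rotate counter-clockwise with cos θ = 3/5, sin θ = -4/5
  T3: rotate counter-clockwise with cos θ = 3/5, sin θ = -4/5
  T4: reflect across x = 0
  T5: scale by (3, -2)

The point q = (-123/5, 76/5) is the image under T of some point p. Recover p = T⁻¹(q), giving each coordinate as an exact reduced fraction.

T1 = [1 0 5; 0 1 5; 0 0 1]
T2·T1 = [3/5 4/5 7; -4/5 3/5 -1; 0 0 1]
T3·…·T1 = [-7/25 24/25 17/5; -24/25 -7/25 -31/5; 0 0 1]
T4·…·T1 = [7/25 -24/25 -17/5; -24/25 -7/25 -31/5; 0 0 1]
T5·…·T1 = [21/25 -72/25 -51/5; 48/25 14/25 62/5; 0 0 1]
det M = 6; M⁻¹ = [7/75 12/25 -5; -8/25 7/50 -5; 0 0 1]
M⁻¹ · (-123/5, 76/5)ᵀ = (0, 5)ᵀ

p = (0, 5)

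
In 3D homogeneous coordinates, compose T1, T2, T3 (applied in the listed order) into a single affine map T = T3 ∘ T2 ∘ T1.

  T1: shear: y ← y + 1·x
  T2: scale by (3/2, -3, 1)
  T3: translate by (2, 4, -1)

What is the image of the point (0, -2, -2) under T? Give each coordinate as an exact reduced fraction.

T1 shear: y ← y + 1·x: (0, -2, -2) → (0, -2, -2)
T2 scale by (3/2, -3, 1): (0, -2, -2) → (0, 6, -2)
T3 translate by (2, 4, -1): (0, 6, -2) → (2, 10, -3)

T(p) = (2, 10, -3)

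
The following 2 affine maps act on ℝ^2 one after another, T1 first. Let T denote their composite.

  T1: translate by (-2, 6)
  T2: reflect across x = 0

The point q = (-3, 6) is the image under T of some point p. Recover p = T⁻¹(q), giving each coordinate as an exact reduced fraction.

T1 = [1 0 -2; 0 1 6; 0 0 1]
T2·T1 = [-1 0 2; 0 1 6; 0 0 1]
det M = -1; M⁻¹ = [-1 0 2; 0 1 -6; 0 0 1]
M⁻¹ · (-3, 6)ᵀ = (5, 0)ᵀ

p = (5, 0)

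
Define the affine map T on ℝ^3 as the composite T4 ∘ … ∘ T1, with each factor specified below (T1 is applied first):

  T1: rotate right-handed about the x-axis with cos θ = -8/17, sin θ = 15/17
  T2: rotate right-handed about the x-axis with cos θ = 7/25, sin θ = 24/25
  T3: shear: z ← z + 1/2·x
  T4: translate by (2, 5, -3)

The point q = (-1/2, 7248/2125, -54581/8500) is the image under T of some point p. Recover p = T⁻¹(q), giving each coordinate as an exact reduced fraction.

p = (-5/2, 2, 9/5)

T1 = [1 0 0 0; 0 -8/17 -15/17 0; 0 15/17 -8/17 0; 0 0 0 1]
T2·T1 = [1 0 0 0; 0 -416/425 87/425 0; 0 -87/425 -416/425 0; 0 0 0 1]
T3·…·T1 = [1 0 0 0; 0 -416/425 87/425 0; 1/2 -87/425 -416/425 0; 0 0 0 1]
T4·…·T1 = [1 0 0 2; 0 -416/425 87/425 5; 1/2 -87/425 -416/425 -3; 0 0 0 1]
det M = 1; M⁻¹ = [1 0 0 -2; 87/850 -416/425 -87/425 1732/425; 208/425 87/425 -416/425 -2099/425; 0 0 0 1]
M⁻¹ · (-1/2, 7248/2125, -54581/8500)ᵀ = (-5/2, 2, 9/5)ᵀ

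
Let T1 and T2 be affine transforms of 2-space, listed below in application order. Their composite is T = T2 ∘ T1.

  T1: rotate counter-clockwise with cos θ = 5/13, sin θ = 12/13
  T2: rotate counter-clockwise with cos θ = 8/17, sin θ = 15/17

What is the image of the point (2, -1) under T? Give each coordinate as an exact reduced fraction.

T(p) = (-109/221, 482/221)

T1 rotate counter-clockwise with cos θ = 5/13, sin θ = 12/13: (2, -1) → (22/13, 19/13)
T2 rotate counter-clockwise with cos θ = 8/17, sin θ = 15/17: (22/13, 19/13) → (-109/221, 482/221)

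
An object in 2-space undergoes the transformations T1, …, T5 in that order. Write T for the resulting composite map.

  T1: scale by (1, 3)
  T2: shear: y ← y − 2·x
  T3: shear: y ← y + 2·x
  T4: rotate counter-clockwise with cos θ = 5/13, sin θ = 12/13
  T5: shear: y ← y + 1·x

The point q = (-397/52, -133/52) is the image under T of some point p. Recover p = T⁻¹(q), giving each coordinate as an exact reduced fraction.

p = (7/4, 3)

T1 = [1 0 0; 0 3 0; 0 0 1]
T2·T1 = [1 0 0; -2 3 0; 0 0 1]
T3·…·T1 = [1 0 0; 0 3 0; 0 0 1]
T4·…·T1 = [5/13 -36/13 0; 12/13 15/13 0; 0 0 1]
T5·…·T1 = [5/13 -36/13 0; 17/13 -21/13 0; 0 0 1]
det M = 3; M⁻¹ = [-7/13 12/13 0; -17/39 5/39 0; 0 0 1]
M⁻¹ · (-397/52, -133/52)ᵀ = (7/4, 3)ᵀ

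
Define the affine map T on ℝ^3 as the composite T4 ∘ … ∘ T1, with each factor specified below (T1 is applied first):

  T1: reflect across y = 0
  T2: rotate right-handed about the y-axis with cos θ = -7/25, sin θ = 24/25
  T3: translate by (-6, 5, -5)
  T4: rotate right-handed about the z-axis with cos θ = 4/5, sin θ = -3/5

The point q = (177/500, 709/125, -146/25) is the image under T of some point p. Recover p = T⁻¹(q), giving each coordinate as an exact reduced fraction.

T1 = [1 0 0 0; 0 -1 0 0; 0 0 1 0; 0 0 0 1]
T2·T1 = [-7/25 0 24/25 0; 0 -1 0 0; -24/25 0 -7/25 0; 0 0 0 1]
T3·…·T1 = [-7/25 0 24/25 -6; 0 -1 0 5; -24/25 0 -7/25 -5; 0 0 0 1]
T4·…·T1 = [-28/125 -3/5 96/125 -9/5; 21/125 -4/5 -72/125 38/5; -24/25 0 -7/25 -5; 0 0 0 1]
det M = -1; M⁻¹ = [-28/125 21/125 -24/25 -162/25; -3/5 -4/5 0 5; 96/125 -72/125 -7/25 109/25; 0 0 0 1]
M⁻¹ · (177/500, 709/125, -146/25)ᵀ = (0, 1/4, 3)ᵀ

p = (0, 1/4, 3)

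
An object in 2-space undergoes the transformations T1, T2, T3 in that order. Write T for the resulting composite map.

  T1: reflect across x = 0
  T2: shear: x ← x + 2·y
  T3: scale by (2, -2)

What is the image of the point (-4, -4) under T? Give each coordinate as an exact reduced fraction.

T(p) = (-8, 8)

T1 reflect across x = 0: (-4, -4) → (4, -4)
T2 shear: x ← x + 2·y: (4, -4) → (-4, -4)
T3 scale by (2, -2): (-4, -4) → (-8, 8)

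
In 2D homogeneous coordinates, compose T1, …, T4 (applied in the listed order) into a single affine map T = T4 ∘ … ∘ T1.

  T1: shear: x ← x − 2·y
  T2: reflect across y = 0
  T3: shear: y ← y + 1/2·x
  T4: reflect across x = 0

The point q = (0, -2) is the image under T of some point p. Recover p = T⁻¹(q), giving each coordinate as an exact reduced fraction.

p = (4, 2)

T1 = [1 -2 0; 0 1 0; 0 0 1]
T2·T1 = [1 -2 0; 0 -1 0; 0 0 1]
T3·…·T1 = [1 -2 0; 1/2 -2 0; 0 0 1]
T4·…·T1 = [-1 2 0; 1/2 -2 0; 0 0 1]
det M = 1; M⁻¹ = [-2 -2 0; -1/2 -1 0; 0 0 1]
M⁻¹ · (0, -2)ᵀ = (4, 2)ᵀ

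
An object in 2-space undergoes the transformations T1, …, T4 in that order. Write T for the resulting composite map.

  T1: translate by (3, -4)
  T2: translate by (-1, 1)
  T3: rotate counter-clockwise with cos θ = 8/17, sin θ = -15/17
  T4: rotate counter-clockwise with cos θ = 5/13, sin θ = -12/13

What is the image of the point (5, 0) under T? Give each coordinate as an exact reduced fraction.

T(p) = (-1493/221, -777/221)

T1 translate by (3, -4): (5, 0) → (8, -4)
T2 translate by (-1, 1): (8, -4) → (7, -3)
T3 rotate counter-clockwise with cos θ = 8/17, sin θ = -15/17: (7, -3) → (11/17, -129/17)
T4 rotate counter-clockwise with cos θ = 5/13, sin θ = -12/13: (11/17, -129/17) → (-1493/221, -777/221)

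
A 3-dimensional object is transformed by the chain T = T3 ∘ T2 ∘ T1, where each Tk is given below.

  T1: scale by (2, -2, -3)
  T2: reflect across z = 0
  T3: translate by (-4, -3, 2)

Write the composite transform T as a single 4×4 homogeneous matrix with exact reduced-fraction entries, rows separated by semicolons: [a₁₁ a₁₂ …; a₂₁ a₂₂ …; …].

T = [2 0 0 -4; 0 -2 0 -3; 0 0 3 2; 0 0 0 1]

T1 = [2 0 0 0; 0 -2 0 0; 0 0 -3 0; 0 0 0 1]
T2·T1 = [2 0 0 0; 0 -2 0 0; 0 0 3 0; 0 0 0 1]
T3·…·T1 = [2 0 0 -4; 0 -2 0 -3; 0 0 3 2; 0 0 0 1]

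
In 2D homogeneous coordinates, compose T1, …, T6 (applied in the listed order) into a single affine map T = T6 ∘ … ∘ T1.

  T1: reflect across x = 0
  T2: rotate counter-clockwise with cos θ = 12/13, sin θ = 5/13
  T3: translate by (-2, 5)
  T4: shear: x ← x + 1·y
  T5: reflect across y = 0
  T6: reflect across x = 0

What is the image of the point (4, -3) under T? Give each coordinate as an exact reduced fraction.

T1 reflect across x = 0: (4, -3) → (-4, -3)
T2 rotate counter-clockwise with cos θ = 12/13, sin θ = 5/13: (-4, -3) → (-33/13, -56/13)
T3 translate by (-2, 5): (-33/13, -56/13) → (-59/13, 9/13)
T4 shear: x ← x + 1·y: (-59/13, 9/13) → (-50/13, 9/13)
T5 reflect across y = 0: (-50/13, 9/13) → (-50/13, -9/13)
T6 reflect across x = 0: (-50/13, -9/13) → (50/13, -9/13)

T(p) = (50/13, -9/13)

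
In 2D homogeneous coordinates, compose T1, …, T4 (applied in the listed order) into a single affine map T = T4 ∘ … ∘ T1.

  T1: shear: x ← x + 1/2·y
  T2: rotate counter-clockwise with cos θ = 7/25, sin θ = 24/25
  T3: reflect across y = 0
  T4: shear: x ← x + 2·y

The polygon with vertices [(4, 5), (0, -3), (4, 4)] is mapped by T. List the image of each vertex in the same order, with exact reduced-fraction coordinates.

image vertices: (-913/50, -191/25), (351/50, 57/25), (-398/25, -172/25)

T1 shear: x ← x + 1/2·y: (4, 5) → (13/2, 5); (0, -3) → (-3/2, -3); (4, 4) → (6, 4)
T2 rotate counter-clockwise with cos θ = 7/25, sin θ = 24/25: (13/2, 5) → (-149/50, 191/25); (-3/2, -3) → (123/50, -57/25); (6, 4) → (-54/25, 172/25)
T3 reflect across y = 0: (-149/50, 191/25) → (-149/50, -191/25); (123/50, -57/25) → (123/50, 57/25); (-54/25, 172/25) → (-54/25, -172/25)
T4 shear: x ← x + 2·y: (-149/50, -191/25) → (-913/50, -191/25); (123/50, 57/25) → (351/50, 57/25); (-54/25, -172/25) → (-398/25, -172/25)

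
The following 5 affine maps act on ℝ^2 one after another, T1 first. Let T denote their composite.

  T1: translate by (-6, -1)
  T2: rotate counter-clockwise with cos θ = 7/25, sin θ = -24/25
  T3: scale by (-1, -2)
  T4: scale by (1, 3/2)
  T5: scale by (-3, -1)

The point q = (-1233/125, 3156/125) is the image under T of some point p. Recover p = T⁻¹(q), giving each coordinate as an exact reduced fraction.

T1 = [1 0 -6; 0 1 -1; 0 0 1]
T2·T1 = [7/25 24/25 -66/25; -24/25 7/25 137/25; 0 0 1]
T3·…·T1 = [-7/25 -24/25 66/25; 48/25 -14/25 -274/25; 0 0 1]
T4·…·T1 = [-7/25 -24/25 66/25; 72/25 -21/25 -411/25; 0 0 1]
T5·…·T1 = [21/25 72/25 -198/25; -72/25 21/25 411/25; 0 0 1]
det M = 9; M⁻¹ = [7/75 -8/25 6; 8/25 7/75 1; 0 0 1]
M⁻¹ · (-1233/125, 3156/125)ᵀ = (-3, 1/5)ᵀ

p = (-3, 1/5)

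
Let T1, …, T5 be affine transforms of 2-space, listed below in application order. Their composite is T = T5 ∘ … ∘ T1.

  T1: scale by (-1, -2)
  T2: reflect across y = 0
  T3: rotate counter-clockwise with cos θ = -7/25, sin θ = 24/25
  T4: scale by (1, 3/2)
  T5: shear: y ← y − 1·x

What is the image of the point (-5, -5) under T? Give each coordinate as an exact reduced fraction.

T(p) = (41/5, 16/5)

T1 scale by (-1, -2): (-5, -5) → (5, 10)
T2 reflect across y = 0: (5, 10) → (5, -10)
T3 rotate counter-clockwise with cos θ = -7/25, sin θ = 24/25: (5, -10) → (41/5, 38/5)
T4 scale by (1, 3/2): (41/5, 38/5) → (41/5, 57/5)
T5 shear: y ← y − 1·x: (41/5, 57/5) → (41/5, 16/5)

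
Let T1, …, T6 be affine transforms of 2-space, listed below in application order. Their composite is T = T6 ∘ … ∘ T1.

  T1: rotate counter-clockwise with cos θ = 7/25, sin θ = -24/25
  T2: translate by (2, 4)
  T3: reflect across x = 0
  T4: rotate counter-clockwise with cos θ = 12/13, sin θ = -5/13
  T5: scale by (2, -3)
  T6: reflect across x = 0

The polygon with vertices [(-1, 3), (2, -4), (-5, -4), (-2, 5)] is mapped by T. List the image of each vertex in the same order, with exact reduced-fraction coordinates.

image vertices: (262/65, -1389/65), (-1008/325, -384/325), (-3864/325, -5697/325), (1914/325, -8928/325)

T1 rotate counter-clockwise with cos θ = 7/25, sin θ = -24/25: (-1, 3) → (13/5, 9/5); (2, -4) → (-82/25, -76/25); (-5, -4) → (-131/25, 92/25); (-2, 5) → (106/25, 83/25)
T2 translate by (2, 4): (13/5, 9/5) → (23/5, 29/5); (-82/25, -76/25) → (-32/25, 24/25); (-131/25, 92/25) → (-81/25, 192/25); (106/25, 83/25) → (156/25, 183/25)
T3 reflect across x = 0: (23/5, 29/5) → (-23/5, 29/5); (-32/25, 24/25) → (32/25, 24/25); (-81/25, 192/25) → (81/25, 192/25); (156/25, 183/25) → (-156/25, 183/25)
T4 rotate counter-clockwise with cos θ = 12/13, sin θ = -5/13: (-23/5, 29/5) → (-131/65, 463/65); (32/25, 24/25) → (504/325, 128/325); (81/25, 192/25) → (1932/325, 1899/325); (-156/25, 183/25) → (-957/325, 2976/325)
T5 scale by (2, -3): (-131/65, 463/65) → (-262/65, -1389/65); (504/325, 128/325) → (1008/325, -384/325); (1932/325, 1899/325) → (3864/325, -5697/325); (-957/325, 2976/325) → (-1914/325, -8928/325)
T6 reflect across x = 0: (-262/65, -1389/65) → (262/65, -1389/65); (1008/325, -384/325) → (-1008/325, -384/325); (3864/325, -5697/325) → (-3864/325, -5697/325); (-1914/325, -8928/325) → (1914/325, -8928/325)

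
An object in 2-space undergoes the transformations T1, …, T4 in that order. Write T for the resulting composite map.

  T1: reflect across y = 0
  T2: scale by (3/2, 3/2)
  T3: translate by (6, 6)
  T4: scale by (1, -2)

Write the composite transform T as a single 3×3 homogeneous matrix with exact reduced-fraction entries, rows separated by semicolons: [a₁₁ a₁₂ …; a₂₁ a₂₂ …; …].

T = [3/2 0 6; 0 3 -12; 0 0 1]

T1 = [1 0 0; 0 -1 0; 0 0 1]
T2·T1 = [3/2 0 0; 0 -3/2 0; 0 0 1]
T3·…·T1 = [3/2 0 6; 0 -3/2 6; 0 0 1]
T4·…·T1 = [3/2 0 6; 0 3 -12; 0 0 1]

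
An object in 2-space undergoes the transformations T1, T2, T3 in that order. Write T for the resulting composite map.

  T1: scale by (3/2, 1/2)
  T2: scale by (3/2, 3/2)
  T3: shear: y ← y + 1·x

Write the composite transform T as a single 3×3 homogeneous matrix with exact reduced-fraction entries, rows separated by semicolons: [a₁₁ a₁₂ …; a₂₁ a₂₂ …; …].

T1 = [3/2 0 0; 0 1/2 0; 0 0 1]
T2·T1 = [9/4 0 0; 0 3/4 0; 0 0 1]
T3·…·T1 = [9/4 0 0; 9/4 3/4 0; 0 0 1]

T = [9/4 0 0; 9/4 3/4 0; 0 0 1]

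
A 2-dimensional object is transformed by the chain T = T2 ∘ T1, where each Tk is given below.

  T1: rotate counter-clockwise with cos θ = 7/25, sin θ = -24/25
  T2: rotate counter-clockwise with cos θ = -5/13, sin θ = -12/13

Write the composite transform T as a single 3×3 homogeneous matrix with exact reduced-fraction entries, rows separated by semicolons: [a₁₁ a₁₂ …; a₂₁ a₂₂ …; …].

T = [-323/325 -36/325 0; 36/325 -323/325 0; 0 0 1]

T1 = [7/25 24/25 0; -24/25 7/25 0; 0 0 1]
T2·T1 = [-323/325 -36/325 0; 36/325 -323/325 0; 0 0 1]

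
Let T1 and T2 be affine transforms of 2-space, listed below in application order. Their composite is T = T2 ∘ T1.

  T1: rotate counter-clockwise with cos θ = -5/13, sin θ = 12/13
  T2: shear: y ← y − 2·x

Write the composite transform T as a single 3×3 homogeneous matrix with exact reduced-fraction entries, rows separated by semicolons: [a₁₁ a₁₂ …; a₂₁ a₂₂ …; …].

T1 = [-5/13 -12/13 0; 12/13 -5/13 0; 0 0 1]
T2·T1 = [-5/13 -12/13 0; 22/13 19/13 0; 0 0 1]

T = [-5/13 -12/13 0; 22/13 19/13 0; 0 0 1]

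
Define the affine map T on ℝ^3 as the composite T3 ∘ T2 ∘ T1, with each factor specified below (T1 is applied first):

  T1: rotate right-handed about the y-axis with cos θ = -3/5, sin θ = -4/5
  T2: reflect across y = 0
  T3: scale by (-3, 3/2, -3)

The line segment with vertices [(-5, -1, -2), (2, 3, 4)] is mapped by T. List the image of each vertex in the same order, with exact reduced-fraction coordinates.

T1 rotate right-handed about the y-axis with cos θ = -3/5, sin θ = -4/5: (-5, -1, -2) → (23/5, -1, -14/5); (2, 3, 4) → (-22/5, 3, -4/5)
T2 reflect across y = 0: (23/5, -1, -14/5) → (23/5, 1, -14/5); (-22/5, 3, -4/5) → (-22/5, -3, -4/5)
T3 scale by (-3, 3/2, -3): (23/5, 1, -14/5) → (-69/5, 3/2, 42/5); (-22/5, -3, -4/5) → (66/5, -9/2, 12/5)

image vertices: (-69/5, 3/2, 42/5), (66/5, -9/2, 12/5)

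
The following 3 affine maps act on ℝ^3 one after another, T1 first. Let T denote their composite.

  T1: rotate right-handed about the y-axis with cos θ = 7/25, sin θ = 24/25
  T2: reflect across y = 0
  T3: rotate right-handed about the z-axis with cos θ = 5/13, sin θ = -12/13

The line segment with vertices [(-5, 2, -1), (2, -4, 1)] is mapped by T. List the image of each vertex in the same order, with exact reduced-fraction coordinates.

T1 rotate right-handed about the y-axis with cos θ = 7/25, sin θ = 24/25: (-5, 2, -1) → (-59/25, 2, 113/25); (2, -4, 1) → (38/25, -4, -41/25)
T2 reflect across y = 0: (-59/25, 2, 113/25) → (-59/25, -2, 113/25); (38/25, -4, -41/25) → (38/25, 4, -41/25)
T3 rotate right-handed about the z-axis with cos θ = 5/13, sin θ = -12/13: (-59/25, -2, 113/25) → (-179/65, 458/325, 113/25); (38/25, 4, -41/25) → (278/65, 44/325, -41/25)

image vertices: (-179/65, 458/325, 113/25), (278/65, 44/325, -41/25)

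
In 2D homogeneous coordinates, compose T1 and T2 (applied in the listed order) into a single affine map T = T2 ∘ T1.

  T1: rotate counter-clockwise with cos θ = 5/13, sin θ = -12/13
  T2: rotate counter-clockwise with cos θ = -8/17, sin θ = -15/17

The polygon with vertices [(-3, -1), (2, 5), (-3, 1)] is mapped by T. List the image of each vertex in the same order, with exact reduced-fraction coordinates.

T1 rotate counter-clockwise with cos θ = 5/13, sin θ = -12/13: (-3, -1) → (-27/13, 31/13); (2, 5) → (70/13, 1/13); (-3, 1) → (-3/13, 41/13)
T2 rotate counter-clockwise with cos θ = -8/17, sin θ = -15/17: (-27/13, 31/13) → (681/221, 157/221); (70/13, 1/13) → (-545/221, -1058/221); (-3/13, 41/13) → (639/221, -283/221)

image vertices: (681/221, 157/221), (-545/221, -1058/221), (639/221, -283/221)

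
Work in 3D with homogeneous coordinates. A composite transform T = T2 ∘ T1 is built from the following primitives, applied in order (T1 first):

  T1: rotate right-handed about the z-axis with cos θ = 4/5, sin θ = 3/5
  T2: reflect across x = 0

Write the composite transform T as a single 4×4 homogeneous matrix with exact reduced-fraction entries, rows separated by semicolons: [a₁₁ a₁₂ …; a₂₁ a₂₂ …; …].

T = [-4/5 3/5 0 0; 3/5 4/5 0 0; 0 0 1 0; 0 0 0 1]

T1 = [4/5 -3/5 0 0; 3/5 4/5 0 0; 0 0 1 0; 0 0 0 1]
T2·T1 = [-4/5 3/5 0 0; 3/5 4/5 0 0; 0 0 1 0; 0 0 0 1]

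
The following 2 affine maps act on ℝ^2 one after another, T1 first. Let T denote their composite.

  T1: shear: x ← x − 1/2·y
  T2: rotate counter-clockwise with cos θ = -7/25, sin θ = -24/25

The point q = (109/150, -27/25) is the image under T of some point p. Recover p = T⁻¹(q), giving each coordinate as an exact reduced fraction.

p = (4/3, 1)

T1 = [1 -1/2 0; 0 1 0; 0 0 1]
T2·T1 = [-7/25 11/10 0; -24/25 1/5 0; 0 0 1]
det M = 1; M⁻¹ = [1/5 -11/10 0; 24/25 -7/25 0; 0 0 1]
M⁻¹ · (109/150, -27/25)ᵀ = (4/3, 1)ᵀ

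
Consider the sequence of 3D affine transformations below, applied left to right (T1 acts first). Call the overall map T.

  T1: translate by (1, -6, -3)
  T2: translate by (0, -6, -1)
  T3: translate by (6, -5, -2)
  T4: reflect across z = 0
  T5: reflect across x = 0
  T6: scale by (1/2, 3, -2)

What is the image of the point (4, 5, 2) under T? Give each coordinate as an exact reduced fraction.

T(p) = (-11/2, -36, -8)

T1 translate by (1, -6, -3): (4, 5, 2) → (5, -1, -1)
T2 translate by (0, -6, -1): (5, -1, -1) → (5, -7, -2)
T3 translate by (6, -5, -2): (5, -7, -2) → (11, -12, -4)
T4 reflect across z = 0: (11, -12, -4) → (11, -12, 4)
T5 reflect across x = 0: (11, -12, 4) → (-11, -12, 4)
T6 scale by (1/2, 3, -2): (-11, -12, 4) → (-11/2, -36, -8)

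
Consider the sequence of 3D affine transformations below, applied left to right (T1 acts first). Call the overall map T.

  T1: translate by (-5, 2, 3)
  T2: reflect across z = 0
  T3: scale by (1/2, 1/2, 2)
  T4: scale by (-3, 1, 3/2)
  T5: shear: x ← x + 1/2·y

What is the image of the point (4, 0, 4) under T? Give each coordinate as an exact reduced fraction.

T1 translate by (-5, 2, 3): (4, 0, 4) → (-1, 2, 7)
T2 reflect across z = 0: (-1, 2, 7) → (-1, 2, -7)
T3 scale by (1/2, 1/2, 2): (-1, 2, -7) → (-1/2, 1, -14)
T4 scale by (-3, 1, 3/2): (-1/2, 1, -14) → (3/2, 1, -21)
T5 shear: x ← x + 1/2·y: (3/2, 1, -21) → (2, 1, -21)

T(p) = (2, 1, -21)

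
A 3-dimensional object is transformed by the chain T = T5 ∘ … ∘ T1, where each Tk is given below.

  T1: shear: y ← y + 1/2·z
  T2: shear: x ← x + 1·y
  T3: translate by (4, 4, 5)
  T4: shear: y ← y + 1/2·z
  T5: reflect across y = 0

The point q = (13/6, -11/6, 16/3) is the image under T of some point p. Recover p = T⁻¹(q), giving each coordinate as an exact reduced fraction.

T1 = [1 0 0 0; 0 1 1/2 0; 0 0 1 0; 0 0 0 1]
T2·T1 = [1 1 1/2 0; 0 1 1/2 0; 0 0 1 0; 0 0 0 1]
T3·…·T1 = [1 1 1/2 4; 0 1 1/2 4; 0 0 1 5; 0 0 0 1]
T4·…·T1 = [1 1 1/2 4; 0 1 1 13/2; 0 0 1 5; 0 0 0 1]
T5·…·T1 = [1 1 1/2 4; 0 -1 -1 -13/2; 0 0 1 5; 0 0 0 1]
det M = -1; M⁻¹ = [1 1 1/2 0; 0 -1 -1 -3/2; 0 0 1 -5; 0 0 0 1]
M⁻¹ · (13/6, -11/6, 16/3)ᵀ = (3, -5, 1/3)ᵀ

p = (3, -5, 1/3)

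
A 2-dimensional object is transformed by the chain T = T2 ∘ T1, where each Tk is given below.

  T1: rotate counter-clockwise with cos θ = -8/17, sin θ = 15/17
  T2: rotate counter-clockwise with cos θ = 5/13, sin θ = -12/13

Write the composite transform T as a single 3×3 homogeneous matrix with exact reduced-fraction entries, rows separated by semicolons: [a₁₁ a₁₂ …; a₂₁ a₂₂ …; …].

T1 = [-8/17 -15/17 0; 15/17 -8/17 0; 0 0 1]
T2·T1 = [140/221 -171/221 0; 171/221 140/221 0; 0 0 1]

T = [140/221 -171/221 0; 171/221 140/221 0; 0 0 1]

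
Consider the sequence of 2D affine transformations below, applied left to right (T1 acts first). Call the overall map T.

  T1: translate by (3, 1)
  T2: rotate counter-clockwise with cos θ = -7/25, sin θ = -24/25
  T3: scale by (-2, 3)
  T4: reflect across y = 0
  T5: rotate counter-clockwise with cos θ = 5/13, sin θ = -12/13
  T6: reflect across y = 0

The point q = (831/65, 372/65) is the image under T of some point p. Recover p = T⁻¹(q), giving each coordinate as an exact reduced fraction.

T1 = [1 0 3; 0 1 1; 0 0 1]
T2·T1 = [-7/25 24/25 3/25; -24/25 -7/25 -79/25; 0 0 1]
T3·…·T1 = [14/25 -48/25 -6/25; -72/25 -21/25 -237/25; 0 0 1]
T4·…·T1 = [14/25 -48/25 -6/25; 72/25 21/25 237/25; 0 0 1]
T5·…·T1 = [934/325 12/325 2814/325; 192/325 681/325 1257/325; 0 0 1]
T6·…·T1 = [934/325 12/325 2814/325; -192/325 -681/325 -1257/325; 0 0 1]
det M = -6; M⁻¹ = [227/650 2/325 -3; -32/325 -467/975 -1; 0 0 1]
M⁻¹ · (831/65, 372/65)ᵀ = (3/2, -5)ᵀ

p = (3/2, -5)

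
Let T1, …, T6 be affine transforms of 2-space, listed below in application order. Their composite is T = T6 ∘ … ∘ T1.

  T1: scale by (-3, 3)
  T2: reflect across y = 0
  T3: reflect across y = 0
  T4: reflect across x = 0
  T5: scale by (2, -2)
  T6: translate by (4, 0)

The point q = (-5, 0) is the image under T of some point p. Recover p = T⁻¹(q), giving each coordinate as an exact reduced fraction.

p = (-3/2, 0)

T1 = [-3 0 0; 0 3 0; 0 0 1]
T2·T1 = [-3 0 0; 0 -3 0; 0 0 1]
T3·…·T1 = [-3 0 0; 0 3 0; 0 0 1]
T4·…·T1 = [3 0 0; 0 3 0; 0 0 1]
T5·…·T1 = [6 0 0; 0 -6 0; 0 0 1]
T6·…·T1 = [6 0 4; 0 -6 0; 0 0 1]
det M = -36; M⁻¹ = [1/6 0 -2/3; 0 -1/6 0; 0 0 1]
M⁻¹ · (-5, 0)ᵀ = (-3/2, 0)ᵀ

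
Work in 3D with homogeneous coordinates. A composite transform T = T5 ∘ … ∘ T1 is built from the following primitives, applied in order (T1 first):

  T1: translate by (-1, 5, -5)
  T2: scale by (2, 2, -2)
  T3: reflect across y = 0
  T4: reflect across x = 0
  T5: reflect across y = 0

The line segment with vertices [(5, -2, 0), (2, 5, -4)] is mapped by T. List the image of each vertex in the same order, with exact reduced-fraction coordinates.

T1 translate by (-1, 5, -5): (5, -2, 0) → (4, 3, -5); (2, 5, -4) → (1, 10, -9)
T2 scale by (2, 2, -2): (4, 3, -5) → (8, 6, 10); (1, 10, -9) → (2, 20, 18)
T3 reflect across y = 0: (8, 6, 10) → (8, -6, 10); (2, 20, 18) → (2, -20, 18)
T4 reflect across x = 0: (8, -6, 10) → (-8, -6, 10); (2, -20, 18) → (-2, -20, 18)
T5 reflect across y = 0: (-8, -6, 10) → (-8, 6, 10); (-2, -20, 18) → (-2, 20, 18)

image vertices: (-8, 6, 10), (-2, 20, 18)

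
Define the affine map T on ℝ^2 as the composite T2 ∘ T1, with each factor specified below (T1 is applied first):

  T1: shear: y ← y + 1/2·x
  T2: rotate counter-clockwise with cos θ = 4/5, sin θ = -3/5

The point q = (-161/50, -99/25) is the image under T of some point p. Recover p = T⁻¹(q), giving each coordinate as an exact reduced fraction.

T1 = [1 0 0; 1/2 1 0; 0 0 1]
T2·T1 = [11/10 3/5 0; -1/5 4/5 0; 0 0 1]
det M = 1; M⁻¹ = [4/5 -3/5 0; 1/5 11/10 0; 0 0 1]
M⁻¹ · (-161/50, -99/25)ᵀ = (-1/5, -5)ᵀ

p = (-1/5, -5)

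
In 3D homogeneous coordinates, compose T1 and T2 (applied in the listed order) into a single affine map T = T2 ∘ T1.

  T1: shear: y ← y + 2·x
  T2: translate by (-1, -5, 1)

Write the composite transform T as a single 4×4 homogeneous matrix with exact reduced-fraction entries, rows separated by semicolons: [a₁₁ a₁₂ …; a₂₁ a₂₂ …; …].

T = [1 0 0 -1; 2 1 0 -5; 0 0 1 1; 0 0 0 1]

T1 = [1 0 0 0; 2 1 0 0; 0 0 1 0; 0 0 0 1]
T2·T1 = [1 0 0 -1; 2 1 0 -5; 0 0 1 1; 0 0 0 1]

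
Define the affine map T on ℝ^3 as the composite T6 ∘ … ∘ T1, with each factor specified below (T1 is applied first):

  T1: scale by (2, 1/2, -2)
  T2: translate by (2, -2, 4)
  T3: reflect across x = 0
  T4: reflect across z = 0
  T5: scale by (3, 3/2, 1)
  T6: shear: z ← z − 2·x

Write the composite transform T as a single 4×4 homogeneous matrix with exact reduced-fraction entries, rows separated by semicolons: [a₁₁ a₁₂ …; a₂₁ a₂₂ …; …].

T1 = [2 0 0 0; 0 1/2 0 0; 0 0 -2 0; 0 0 0 1]
T2·T1 = [2 0 0 2; 0 1/2 0 -2; 0 0 -2 4; 0 0 0 1]
T3·…·T1 = [-2 0 0 -2; 0 1/2 0 -2; 0 0 -2 4; 0 0 0 1]
T4·…·T1 = [-2 0 0 -2; 0 1/2 0 -2; 0 0 2 -4; 0 0 0 1]
T5·…·T1 = [-6 0 0 -6; 0 3/4 0 -3; 0 0 2 -4; 0 0 0 1]
T6·…·T1 = [-6 0 0 -6; 0 3/4 0 -3; 12 0 2 8; 0 0 0 1]

T = [-6 0 0 -6; 0 3/4 0 -3; 12 0 2 8; 0 0 0 1]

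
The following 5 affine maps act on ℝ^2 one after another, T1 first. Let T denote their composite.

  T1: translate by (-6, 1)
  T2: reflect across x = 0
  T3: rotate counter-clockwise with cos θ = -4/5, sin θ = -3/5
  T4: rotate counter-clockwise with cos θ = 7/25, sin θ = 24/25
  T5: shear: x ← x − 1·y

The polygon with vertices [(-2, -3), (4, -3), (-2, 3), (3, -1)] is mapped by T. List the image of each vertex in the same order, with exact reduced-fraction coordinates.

T1 translate by (-6, 1): (-2, -3) → (-8, -2); (4, -3) → (-2, -2); (-2, 3) → (-8, 4); (3, -1) → (-3, 0)
T2 reflect across x = 0: (-8, -2) → (8, -2); (-2, -2) → (2, -2); (-8, 4) → (8, 4); (-3, 0) → (3, 0)
T3 rotate counter-clockwise with cos θ = -4/5, sin θ = -3/5: (8, -2) → (-38/5, -16/5); (2, -2) → (-14/5, 2/5); (8, 4) → (-4, -8); (3, 0) → (-12/5, -9/5)
T4 rotate counter-clockwise with cos θ = 7/25, sin θ = 24/25: (-38/5, -16/5) → (118/125, -1024/125); (-14/5, 2/5) → (-146/125, -322/125); (-4, -8) → (164/25, -152/25); (-12/5, -9/5) → (132/125, -351/125)
T5 shear: x ← x − 1·y: (118/125, -1024/125) → (1142/125, -1024/125); (-146/125, -322/125) → (176/125, -322/125); (164/25, -152/25) → (316/25, -152/25); (132/125, -351/125) → (483/125, -351/125)

image vertices: (1142/125, -1024/125), (176/125, -322/125), (316/25, -152/25), (483/125, -351/125)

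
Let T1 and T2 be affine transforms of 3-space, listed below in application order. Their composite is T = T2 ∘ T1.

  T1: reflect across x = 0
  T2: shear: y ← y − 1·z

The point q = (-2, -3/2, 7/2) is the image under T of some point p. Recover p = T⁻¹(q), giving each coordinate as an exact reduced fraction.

T1 = [-1 0 0 0; 0 1 0 0; 0 0 1 0; 0 0 0 1]
T2·T1 = [-1 0 0 0; 0 1 -1 0; 0 0 1 0; 0 0 0 1]
det M = -1; M⁻¹ = [-1 0 0 0; 0 1 1 0; 0 0 1 0; 0 0 0 1]
M⁻¹ · (-2, -3/2, 7/2)ᵀ = (2, 2, 7/2)ᵀ

p = (2, 2, 7/2)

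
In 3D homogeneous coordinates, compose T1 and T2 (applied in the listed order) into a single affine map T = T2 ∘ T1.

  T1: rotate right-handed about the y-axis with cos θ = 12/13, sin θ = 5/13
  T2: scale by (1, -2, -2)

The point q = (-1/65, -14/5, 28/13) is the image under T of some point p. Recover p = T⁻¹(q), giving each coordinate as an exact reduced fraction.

p = (2/5, 7/5, -1)

T1 = [12/13 0 5/13 0; 0 1 0 0; -5/13 0 12/13 0; 0 0 0 1]
T2·T1 = [12/13 0 5/13 0; 0 -2 0 0; 10/13 0 -24/13 0; 0 0 0 1]
det M = 4; M⁻¹ = [12/13 0 5/26 0; 0 -1/2 0 0; 5/13 0 -6/13 0; 0 0 0 1]
M⁻¹ · (-1/65, -14/5, 28/13)ᵀ = (2/5, 7/5, -1)ᵀ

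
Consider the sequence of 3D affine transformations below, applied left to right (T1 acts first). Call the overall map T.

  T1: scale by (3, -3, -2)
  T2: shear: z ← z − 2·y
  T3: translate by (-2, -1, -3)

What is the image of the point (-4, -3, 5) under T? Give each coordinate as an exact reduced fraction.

T1 scale by (3, -3, -2): (-4, -3, 5) → (-12, 9, -10)
T2 shear: z ← z − 2·y: (-12, 9, -10) → (-12, 9, -28)
T3 translate by (-2, -1, -3): (-12, 9, -28) → (-14, 8, -31)

T(p) = (-14, 8, -31)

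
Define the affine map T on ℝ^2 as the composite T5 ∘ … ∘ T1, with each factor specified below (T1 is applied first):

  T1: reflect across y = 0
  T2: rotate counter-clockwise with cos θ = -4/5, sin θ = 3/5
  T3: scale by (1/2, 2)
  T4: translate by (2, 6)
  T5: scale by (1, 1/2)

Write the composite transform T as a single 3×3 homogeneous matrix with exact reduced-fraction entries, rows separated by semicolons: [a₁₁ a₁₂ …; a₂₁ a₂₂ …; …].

T = [-2/5 3/10 2; 3/5 4/5 3; 0 0 1]

T1 = [1 0 0; 0 -1 0; 0 0 1]
T2·T1 = [-4/5 3/5 0; 3/5 4/5 0; 0 0 1]
T3·…·T1 = [-2/5 3/10 0; 6/5 8/5 0; 0 0 1]
T4·…·T1 = [-2/5 3/10 2; 6/5 8/5 6; 0 0 1]
T5·…·T1 = [-2/5 3/10 2; 3/5 4/5 3; 0 0 1]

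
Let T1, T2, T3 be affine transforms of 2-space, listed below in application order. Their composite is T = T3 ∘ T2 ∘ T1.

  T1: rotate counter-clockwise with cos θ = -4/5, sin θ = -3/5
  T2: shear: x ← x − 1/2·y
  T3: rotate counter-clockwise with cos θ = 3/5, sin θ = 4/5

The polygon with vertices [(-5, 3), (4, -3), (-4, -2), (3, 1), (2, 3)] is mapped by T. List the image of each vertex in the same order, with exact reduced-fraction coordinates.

T1 rotate counter-clockwise with cos θ = -4/5, sin θ = -3/5: (-5, 3) → (29/5, 3/5); (4, -3) → (-5, 0); (-4, -2) → (2, 4); (3, 1) → (-9/5, -13/5); (2, 3) → (1/5, -18/5)
T2 shear: x ← x − 1/2·y: (29/5, 3/5) → (11/2, 3/5); (-5, 0) → (-5, 0); (2, 4) → (0, 4); (-9/5, -13/5) → (-1/2, -13/5); (1/5, -18/5) → (2, -18/5)
T3 rotate counter-clockwise with cos θ = 3/5, sin θ = 4/5: (11/2, 3/5) → (141/50, 119/25); (-5, 0) → (-3, -4); (0, 4) → (-16/5, 12/5); (-1/2, -13/5) → (89/50, -49/25); (2, -18/5) → (102/25, -14/25)

image vertices: (141/50, 119/25), (-3, -4), (-16/5, 12/5), (89/50, -49/25), (102/25, -14/25)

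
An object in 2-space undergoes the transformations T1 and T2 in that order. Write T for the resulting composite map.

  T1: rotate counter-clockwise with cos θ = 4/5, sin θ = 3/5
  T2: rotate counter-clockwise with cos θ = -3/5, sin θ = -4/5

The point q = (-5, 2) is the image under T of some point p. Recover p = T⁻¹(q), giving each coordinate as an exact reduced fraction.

p = (-2, -5)

T1 = [4/5 -3/5 0; 3/5 4/5 0; 0 0 1]
T2·T1 = [0 1 0; -1 0 0; 0 0 1]
det M = 1; M⁻¹ = [0 -1 0; 1 0 0; 0 0 1]
M⁻¹ · (-5, 2)ᵀ = (-2, -5)ᵀ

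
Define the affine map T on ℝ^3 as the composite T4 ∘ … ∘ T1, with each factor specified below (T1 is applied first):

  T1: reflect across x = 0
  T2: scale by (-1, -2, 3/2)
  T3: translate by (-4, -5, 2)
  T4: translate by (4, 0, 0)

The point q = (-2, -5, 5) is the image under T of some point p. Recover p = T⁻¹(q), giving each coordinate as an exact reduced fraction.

p = (-2, 0, 2)

T1 = [-1 0 0 0; 0 1 0 0; 0 0 1 0; 0 0 0 1]
T2·T1 = [1 0 0 0; 0 -2 0 0; 0 0 3/2 0; 0 0 0 1]
T3·…·T1 = [1 0 0 -4; 0 -2 0 -5; 0 0 3/2 2; 0 0 0 1]
T4·…·T1 = [1 0 0 0; 0 -2 0 -5; 0 0 3/2 2; 0 0 0 1]
det M = -3; M⁻¹ = [1 0 0 0; 0 -1/2 0 -5/2; 0 0 2/3 -4/3; 0 0 0 1]
M⁻¹ · (-2, -5, 5)ᵀ = (-2, 0, 2)ᵀ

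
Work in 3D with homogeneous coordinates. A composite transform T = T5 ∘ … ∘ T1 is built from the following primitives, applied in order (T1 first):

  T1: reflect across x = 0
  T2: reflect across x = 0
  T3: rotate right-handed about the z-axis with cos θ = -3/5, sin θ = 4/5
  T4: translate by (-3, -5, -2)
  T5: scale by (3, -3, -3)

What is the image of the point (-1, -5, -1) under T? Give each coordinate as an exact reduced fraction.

T1 reflect across x = 0: (-1, -5, -1) → (1, -5, -1)
T2 reflect across x = 0: (1, -5, -1) → (-1, -5, -1)
T3 rotate right-handed about the z-axis with cos θ = -3/5, sin θ = 4/5: (-1, -5, -1) → (23/5, 11/5, -1)
T4 translate by (-3, -5, -2): (23/5, 11/5, -1) → (8/5, -14/5, -3)
T5 scale by (3, -3, -3): (8/5, -14/5, -3) → (24/5, 42/5, 9)

T(p) = (24/5, 42/5, 9)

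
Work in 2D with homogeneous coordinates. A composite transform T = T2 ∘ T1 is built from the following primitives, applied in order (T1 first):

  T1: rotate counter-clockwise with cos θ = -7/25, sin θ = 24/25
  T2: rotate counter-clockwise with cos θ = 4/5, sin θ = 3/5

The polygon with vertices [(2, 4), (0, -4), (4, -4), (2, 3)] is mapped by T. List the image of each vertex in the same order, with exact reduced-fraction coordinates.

image vertices: (-4, -2), (12/5, 16/5), (-4/5, 28/5), (-17/5, -6/5)

T1 rotate counter-clockwise with cos θ = -7/25, sin θ = 24/25: (2, 4) → (-22/5, 4/5); (0, -4) → (96/25, 28/25); (4, -4) → (68/25, 124/25); (2, 3) → (-86/25, 27/25)
T2 rotate counter-clockwise with cos θ = 4/5, sin θ = 3/5: (-22/5, 4/5) → (-4, -2); (96/25, 28/25) → (12/5, 16/5); (68/25, 124/25) → (-4/5, 28/5); (-86/25, 27/25) → (-17/5, -6/5)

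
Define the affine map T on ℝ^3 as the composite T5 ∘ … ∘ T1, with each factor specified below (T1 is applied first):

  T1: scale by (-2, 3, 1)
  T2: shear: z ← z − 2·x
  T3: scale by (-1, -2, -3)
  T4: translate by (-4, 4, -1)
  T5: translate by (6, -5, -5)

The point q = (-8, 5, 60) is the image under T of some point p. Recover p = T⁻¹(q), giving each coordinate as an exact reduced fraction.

T1 = [-2 0 0 0; 0 3 0 0; 0 0 1 0; 0 0 0 1]
T2·T1 = [-2 0 0 0; 0 3 0 0; 4 0 1 0; 0 0 0 1]
T3·…·T1 = [2 0 0 0; 0 -6 0 0; -12 0 -3 0; 0 0 0 1]
T4·…·T1 = [2 0 0 -4; 0 -6 0 4; -12 0 -3 -1; 0 0 0 1]
T5·…·T1 = [2 0 0 2; 0 -6 0 -1; -12 0 -3 -6; 0 0 0 1]
det M = 36; M⁻¹ = [1/2 0 0 -1; 0 -1/6 0 -1/6; -2 0 -1/3 2; 0 0 0 1]
M⁻¹ · (-8, 5, 60)ᵀ = (-5, -1, -2)ᵀ

p = (-5, -1, -2)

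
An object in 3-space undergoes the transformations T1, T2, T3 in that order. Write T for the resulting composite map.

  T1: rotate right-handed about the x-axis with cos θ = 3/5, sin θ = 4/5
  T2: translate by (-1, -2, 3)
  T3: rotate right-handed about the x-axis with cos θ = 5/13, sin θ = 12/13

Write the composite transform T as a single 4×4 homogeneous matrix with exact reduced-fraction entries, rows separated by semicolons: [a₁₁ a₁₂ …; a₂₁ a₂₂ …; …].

T1 = [1 0 0 0; 0 3/5 -4/5 0; 0 4/5 3/5 0; 0 0 0 1]
T2·T1 = [1 0 0 -1; 0 3/5 -4/5 -2; 0 4/5 3/5 3; 0 0 0 1]
T3·…·T1 = [1 0 0 -1; 0 -33/65 -56/65 -46/13; 0 56/65 -33/65 -9/13; 0 0 0 1]

T = [1 0 0 -1; 0 -33/65 -56/65 -46/13; 0 56/65 -33/65 -9/13; 0 0 0 1]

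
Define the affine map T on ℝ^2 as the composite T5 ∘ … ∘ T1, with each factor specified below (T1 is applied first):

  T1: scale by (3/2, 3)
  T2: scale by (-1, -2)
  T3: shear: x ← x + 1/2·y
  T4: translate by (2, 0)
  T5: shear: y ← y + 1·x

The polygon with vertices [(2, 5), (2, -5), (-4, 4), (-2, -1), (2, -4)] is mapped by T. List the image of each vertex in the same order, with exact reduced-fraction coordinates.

T1 scale by (3/2, 3): (2, 5) → (3, 15); (2, -5) → (3, -15); (-4, 4) → (-6, 12); (-2, -1) → (-3, -3); (2, -4) → (3, -12)
T2 scale by (-1, -2): (3, 15) → (-3, -30); (3, -15) → (-3, 30); (-6, 12) → (6, -24); (-3, -3) → (3, 6); (3, -12) → (-3, 24)
T3 shear: x ← x + 1/2·y: (-3, -30) → (-18, -30); (-3, 30) → (12, 30); (6, -24) → (-6, -24); (3, 6) → (6, 6); (-3, 24) → (9, 24)
T4 translate by (2, 0): (-18, -30) → (-16, -30); (12, 30) → (14, 30); (-6, -24) → (-4, -24); (6, 6) → (8, 6); (9, 24) → (11, 24)
T5 shear: y ← y + 1·x: (-16, -30) → (-16, -46); (14, 30) → (14, 44); (-4, -24) → (-4, -28); (8, 6) → (8, 14); (11, 24) → (11, 35)

image vertices: (-16, -46), (14, 44), (-4, -28), (8, 14), (11, 35)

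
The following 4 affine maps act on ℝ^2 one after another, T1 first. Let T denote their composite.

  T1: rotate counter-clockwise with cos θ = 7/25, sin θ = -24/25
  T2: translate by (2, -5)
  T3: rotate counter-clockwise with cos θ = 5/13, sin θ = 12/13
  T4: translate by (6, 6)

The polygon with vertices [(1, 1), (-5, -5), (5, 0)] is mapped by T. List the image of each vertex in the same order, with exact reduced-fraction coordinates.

image vertices: (4059/325, 2212/325), (381/65, 98/65), (1063/65, 349/65)

T1 rotate counter-clockwise with cos θ = 7/25, sin θ = -24/25: (1, 1) → (31/25, -17/25); (-5, -5) → (-31/5, 17/5); (5, 0) → (7/5, -24/5)
T2 translate by (2, -5): (31/25, -17/25) → (81/25, -142/25); (-31/5, 17/5) → (-21/5, -8/5); (7/5, -24/5) → (17/5, -49/5)
T3 rotate counter-clockwise with cos θ = 5/13, sin θ = 12/13: (81/25, -142/25) → (2109/325, 262/325); (-21/5, -8/5) → (-9/65, -292/65); (17/5, -49/5) → (673/65, -41/65)
T4 translate by (6, 6): (2109/325, 262/325) → (4059/325, 2212/325); (-9/65, -292/65) → (381/65, 98/65); (673/65, -41/65) → (1063/65, 349/65)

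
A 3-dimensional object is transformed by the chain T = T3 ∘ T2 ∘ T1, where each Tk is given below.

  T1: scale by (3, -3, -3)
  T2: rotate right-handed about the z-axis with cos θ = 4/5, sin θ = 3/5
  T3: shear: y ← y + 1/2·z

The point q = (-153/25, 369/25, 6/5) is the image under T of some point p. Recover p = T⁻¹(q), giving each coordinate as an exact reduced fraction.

T1 = [3 0 0 0; 0 -3 0 0; 0 0 -3 0; 0 0 0 1]
T2·T1 = [12/5 9/5 0 0; 9/5 -12/5 0 0; 0 0 -3 0; 0 0 0 1]
T3·…·T1 = [12/5 9/5 0 0; 9/5 -12/5 -3/2 0; 0 0 -3 0; 0 0 0 1]
det M = 27; M⁻¹ = [4/15 1/5 -1/10 0; 1/5 -4/15 2/15 0; 0 0 -1/3 0; 0 0 0 1]
M⁻¹ · (-153/25, 369/25, 6/5)ᵀ = (6/5, -5, -2/5)ᵀ

p = (6/5, -5, -2/5)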